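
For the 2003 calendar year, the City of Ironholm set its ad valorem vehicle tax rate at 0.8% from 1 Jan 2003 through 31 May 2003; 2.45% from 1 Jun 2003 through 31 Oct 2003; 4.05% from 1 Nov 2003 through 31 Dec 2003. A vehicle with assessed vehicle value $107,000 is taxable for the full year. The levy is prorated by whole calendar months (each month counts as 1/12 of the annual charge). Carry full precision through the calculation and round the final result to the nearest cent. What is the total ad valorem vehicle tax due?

1 Jan – 31 May 2003: 5 months at 0.8% → $107,000 × 0.8% × 5/12 = $356.6667
1 Jun – 31 Oct 2003: 5 months at 2.45% → $107,000 × 2.45% × 5/12 = $1,092.2917
1 Nov – 31 Dec 2003: 2 months at 4.05% → $107,000 × 4.05% × 2/12 = $722.2500
Total = $2,171.2083

$2,171.21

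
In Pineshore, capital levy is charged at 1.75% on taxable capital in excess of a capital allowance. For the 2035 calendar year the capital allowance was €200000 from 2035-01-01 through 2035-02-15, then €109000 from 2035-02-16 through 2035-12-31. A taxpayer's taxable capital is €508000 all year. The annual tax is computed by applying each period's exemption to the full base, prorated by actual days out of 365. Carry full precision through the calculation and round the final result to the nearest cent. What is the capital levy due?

2035-01-01 to 2035-02-15: 46 days, exemption €200000 → (€508000 − €200000) × 1.75% × 46/365 = €679.2877
2035-02-16 to 2035-12-31: 319 days, exemption €109000 → (€508000 − €109000) × 1.75% × 319/365 = €6102.5137
Total = €6781.8014

€6781.80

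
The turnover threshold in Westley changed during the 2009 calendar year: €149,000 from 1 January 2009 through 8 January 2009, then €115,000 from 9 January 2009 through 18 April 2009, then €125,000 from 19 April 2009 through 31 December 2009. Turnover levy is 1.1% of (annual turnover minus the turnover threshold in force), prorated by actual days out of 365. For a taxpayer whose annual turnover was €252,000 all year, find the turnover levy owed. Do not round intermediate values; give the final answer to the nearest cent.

1 January – 8 January 2009: 8 days, exemption €149,000 → (€252,000 − €149,000) × 1.1% × 8/365 = €24.8329
9 January – 18 April 2009: 100 days, exemption €115,000 → (€252,000 − €115,000) × 1.1% × 100/365 = €412.8767
19 April – 31 December 2009: 257 days, exemption €125,000 → (€252,000 − €125,000) × 1.1% × 257/365 = €983.6411
Total = €1,421.3507

€1,421.35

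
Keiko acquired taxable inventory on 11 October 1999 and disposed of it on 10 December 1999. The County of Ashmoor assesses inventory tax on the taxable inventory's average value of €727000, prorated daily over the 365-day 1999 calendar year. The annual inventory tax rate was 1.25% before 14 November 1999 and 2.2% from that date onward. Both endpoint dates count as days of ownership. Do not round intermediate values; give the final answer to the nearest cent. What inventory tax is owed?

€2029.62

11 October – 13 November 1999: 34 days at 1.25% → €727000 × 1.25% × 34/365 = €846.5068
14 November – 10 December 1999: 27 days at 2.2% → €727000 × 2.2% × 27/365 = €1183.1178
Total = €2029.6247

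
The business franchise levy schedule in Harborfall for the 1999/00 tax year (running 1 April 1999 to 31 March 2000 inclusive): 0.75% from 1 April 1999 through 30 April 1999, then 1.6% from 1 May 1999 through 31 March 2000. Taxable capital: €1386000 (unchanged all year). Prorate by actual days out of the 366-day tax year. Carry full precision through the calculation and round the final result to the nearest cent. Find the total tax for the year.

€21210.34

1 April – 30 April 1999: 30 days at 0.75% → €1386000 × 0.75% × 30/366 = €852.0492
1 May 1999 – 31 March 2000: 336 days at 1.6% → €1386000 × 1.6% × 336/366 = €20358.2951
Total = €21210.3443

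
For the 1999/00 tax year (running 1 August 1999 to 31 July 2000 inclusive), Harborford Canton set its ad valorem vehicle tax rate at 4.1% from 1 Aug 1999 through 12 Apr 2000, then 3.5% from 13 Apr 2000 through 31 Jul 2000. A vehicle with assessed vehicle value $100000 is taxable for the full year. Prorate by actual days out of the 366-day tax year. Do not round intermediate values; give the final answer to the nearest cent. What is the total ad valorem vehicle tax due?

$3919.67

1 Aug 1999 – 12 Apr 2000: 256 days at 4.1% → $100000 × 4.1% × 256/366 = $2867.7596
13 Apr – 31 Jul 2000: 110 days at 3.5% → $100000 × 3.5% × 110/366 = $1051.9126
Total = $3919.6721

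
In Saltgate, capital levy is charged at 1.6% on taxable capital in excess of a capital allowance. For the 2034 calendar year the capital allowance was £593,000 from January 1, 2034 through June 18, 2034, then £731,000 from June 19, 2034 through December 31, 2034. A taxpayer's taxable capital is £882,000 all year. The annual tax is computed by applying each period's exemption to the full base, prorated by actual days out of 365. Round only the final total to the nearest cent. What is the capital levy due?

£3,438.33

January 1 – June 18, 2034: 169 days, exemption £593,000 → (£882,000 − £593,000) × 1.6% × 169/365 = £2,140.9753
June 19 – December 31, 2034: 196 days, exemption £731,000 → (£882,000 − £731,000) × 1.6% × 196/365 = £1,297.3589
Total = £3,438.3342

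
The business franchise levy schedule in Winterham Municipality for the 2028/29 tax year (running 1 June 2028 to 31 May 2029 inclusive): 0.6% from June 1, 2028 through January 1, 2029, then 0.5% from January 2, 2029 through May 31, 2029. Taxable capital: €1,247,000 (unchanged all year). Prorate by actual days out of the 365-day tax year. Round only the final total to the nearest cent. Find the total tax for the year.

June 1, 2028 – January 1, 2029: 215 days at 0.6% → €1,247,000 × 0.6% × 215/365 = €4,407.2055
January 2 – May 31, 2029: 150 days at 0.5% → €1,247,000 × 0.5% × 150/365 = €2,562.3288
Total = €6,969.5342

€6,969.53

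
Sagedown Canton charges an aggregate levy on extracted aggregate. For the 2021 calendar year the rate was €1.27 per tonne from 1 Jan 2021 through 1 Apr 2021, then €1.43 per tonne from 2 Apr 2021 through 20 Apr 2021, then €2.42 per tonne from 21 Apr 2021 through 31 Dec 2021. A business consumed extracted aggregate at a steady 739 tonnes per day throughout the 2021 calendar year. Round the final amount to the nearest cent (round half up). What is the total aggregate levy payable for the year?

€561521.76

1 Jan – 1 Apr 2021: 91 days × 739 tonnes/day = 67,249 tonnes at €1.27/tonne → €85406.23
2 Apr – 20 Apr 2021: 19 days × 739 tonnes/day = 14,041 tonnes at €1.43/tonne → €20078.63
21 Apr – 31 Dec 2021: 255 days × 739 tonnes/day = 188,445 tonnes at €2.42/tonne → €456036.90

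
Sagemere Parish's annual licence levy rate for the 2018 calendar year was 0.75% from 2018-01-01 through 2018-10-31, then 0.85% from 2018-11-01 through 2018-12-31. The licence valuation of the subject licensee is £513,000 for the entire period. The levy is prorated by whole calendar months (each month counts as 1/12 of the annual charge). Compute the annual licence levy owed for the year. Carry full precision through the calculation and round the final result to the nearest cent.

£3,933.00

2018-01-01 to 2018-10-31: 10 months at 0.75% → £513,000 × 0.75% × 10/12 = £3,206.2500
2018-11-01 to 2018-12-31: 2 months at 0.85% → £513,000 × 0.85% × 2/12 = £726.7500
Total = £3,933.0000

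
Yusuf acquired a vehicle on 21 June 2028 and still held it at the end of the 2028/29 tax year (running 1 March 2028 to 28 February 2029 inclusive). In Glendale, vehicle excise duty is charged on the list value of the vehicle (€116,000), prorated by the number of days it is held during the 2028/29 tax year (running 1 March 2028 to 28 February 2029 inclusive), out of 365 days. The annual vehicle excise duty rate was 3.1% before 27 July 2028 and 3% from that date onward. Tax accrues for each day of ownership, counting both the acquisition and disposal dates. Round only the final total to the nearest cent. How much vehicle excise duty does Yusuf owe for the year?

21 June – 26 July 2028: 36 days at 3.1% → €116,000 × 3.1% × 36/365 = €354.6740
27 July 2028 – 28 February 2029: 217 days at 3% → €116,000 × 3% × 217/365 = €2,068.9315
Total = €2,423.6055

€2,423.61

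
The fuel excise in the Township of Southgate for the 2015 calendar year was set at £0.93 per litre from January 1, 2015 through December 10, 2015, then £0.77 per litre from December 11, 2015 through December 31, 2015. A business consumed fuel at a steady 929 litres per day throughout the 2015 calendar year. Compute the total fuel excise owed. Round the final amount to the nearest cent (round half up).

January 1 – December 10, 2015: 344 days × 929 litres/day = 319,576 litres at £0.93/litre → £297205.68
December 11 – December 31, 2015: 21 days × 929 litres/day = 19,509 litres at £0.77/litre → £15021.93

£312227.61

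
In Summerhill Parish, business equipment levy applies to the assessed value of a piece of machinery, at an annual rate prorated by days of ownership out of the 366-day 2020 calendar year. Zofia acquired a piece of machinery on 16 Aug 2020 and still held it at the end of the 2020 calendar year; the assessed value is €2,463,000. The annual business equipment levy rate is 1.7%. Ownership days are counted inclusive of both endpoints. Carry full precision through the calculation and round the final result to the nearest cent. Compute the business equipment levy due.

Days held (16 Aug – 31 Dec 2020): 138 out of 366
Tax = €2,463,000 × 1.7% × 138/366 = €15,787.4262

€15,787.43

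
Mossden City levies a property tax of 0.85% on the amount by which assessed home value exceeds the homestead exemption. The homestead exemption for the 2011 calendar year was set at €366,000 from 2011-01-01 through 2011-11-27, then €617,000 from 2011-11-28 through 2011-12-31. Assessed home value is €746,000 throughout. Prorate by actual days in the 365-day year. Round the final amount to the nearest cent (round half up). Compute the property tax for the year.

2011-01-01 to 2011-11-27: 331 days, exemption €366,000 → (€746,000 − €366,000) × 0.85% × 331/365 = €2,929.1233
2011-11-28 to 2011-12-31: 34 days, exemption €617,000 → (€746,000 − €617,000) × 0.85% × 34/365 = €102.1397
Total = €3,031.2630

€3,031.26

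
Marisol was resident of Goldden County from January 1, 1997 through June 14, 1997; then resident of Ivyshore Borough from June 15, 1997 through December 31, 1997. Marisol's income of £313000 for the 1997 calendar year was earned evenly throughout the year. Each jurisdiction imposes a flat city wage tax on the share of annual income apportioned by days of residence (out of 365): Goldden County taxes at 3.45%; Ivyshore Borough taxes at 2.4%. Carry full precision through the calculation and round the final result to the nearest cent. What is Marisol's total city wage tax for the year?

Goldden County, January 1 – June 14, 1997: 165 days → £313000 × 3.45% × 165/365 = £4881.5137
Ivyshore Borough, June 15 – December 31, 1997: 200 days → £313000 × 2.4% × 200/365 = £4116.1644
Total = £8997.6781

£8997.68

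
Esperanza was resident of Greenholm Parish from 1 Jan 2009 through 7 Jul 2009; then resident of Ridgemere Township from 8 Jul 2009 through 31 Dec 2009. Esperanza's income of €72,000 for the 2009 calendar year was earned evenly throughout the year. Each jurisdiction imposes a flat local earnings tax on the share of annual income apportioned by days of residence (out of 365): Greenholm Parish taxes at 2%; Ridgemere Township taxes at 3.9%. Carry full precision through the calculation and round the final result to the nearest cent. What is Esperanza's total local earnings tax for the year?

Greenholm Parish, 1 Jan – 7 Jul 2009: 188 days → €72,000 × 2% × 188/365 = €741.6986
Ridgemere Township, 8 Jul – 31 Dec 2009: 177 days → €72,000 × 3.9% × 177/365 = €1,361.6877
Total = €2,103.3863

€2,103.39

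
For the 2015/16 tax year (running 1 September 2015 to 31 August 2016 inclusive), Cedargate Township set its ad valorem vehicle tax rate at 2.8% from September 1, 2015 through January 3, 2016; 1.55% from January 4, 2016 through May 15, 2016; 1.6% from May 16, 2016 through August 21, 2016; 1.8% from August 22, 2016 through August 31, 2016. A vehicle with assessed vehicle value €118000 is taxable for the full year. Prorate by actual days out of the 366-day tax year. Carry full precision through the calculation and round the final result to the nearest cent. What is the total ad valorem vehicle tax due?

September 1, 2015 – January 3, 2016: 125 days at 2.8% → €118000 × 2.8% × 125/366 = €1128.4153
January 4 – May 15, 2016: 133 days at 1.55% → €118000 × 1.55% × 133/366 = €664.6366
May 16 – August 21, 2016: 98 days at 1.6% → €118000 × 1.6% × 98/366 = €505.5301
August 22 – August 31, 2016: 10 days at 1.8% → €118000 × 1.8% × 10/366 = €58.0328
Total = €2356.6148

€2356.61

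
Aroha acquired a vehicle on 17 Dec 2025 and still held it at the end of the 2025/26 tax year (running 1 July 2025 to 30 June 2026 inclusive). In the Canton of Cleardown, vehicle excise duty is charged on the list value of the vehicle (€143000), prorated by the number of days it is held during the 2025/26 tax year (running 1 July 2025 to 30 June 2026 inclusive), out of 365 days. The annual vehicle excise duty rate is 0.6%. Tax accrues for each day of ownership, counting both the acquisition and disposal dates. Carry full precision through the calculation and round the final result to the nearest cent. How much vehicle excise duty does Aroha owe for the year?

€460.73

Days held (17 Dec 2025 – 30 Jun 2026): 196 out of 365
Tax = €143000 × 0.6% × 196/365 = €460.7342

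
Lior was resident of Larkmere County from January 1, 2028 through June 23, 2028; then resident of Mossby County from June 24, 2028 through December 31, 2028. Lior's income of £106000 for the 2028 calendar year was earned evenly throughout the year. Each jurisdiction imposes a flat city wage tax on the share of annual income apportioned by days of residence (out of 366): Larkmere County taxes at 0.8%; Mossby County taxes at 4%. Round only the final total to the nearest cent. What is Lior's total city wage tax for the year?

£2618.14

Larkmere County, January 1 – June 23, 2028: 175 days → £106000 × 0.8% × 175/366 = £405.4645
Mossby County, June 24 – December 31, 2028: 191 days → £106000 × 4% × 191/366 = £2212.6776
Total = £2618.1421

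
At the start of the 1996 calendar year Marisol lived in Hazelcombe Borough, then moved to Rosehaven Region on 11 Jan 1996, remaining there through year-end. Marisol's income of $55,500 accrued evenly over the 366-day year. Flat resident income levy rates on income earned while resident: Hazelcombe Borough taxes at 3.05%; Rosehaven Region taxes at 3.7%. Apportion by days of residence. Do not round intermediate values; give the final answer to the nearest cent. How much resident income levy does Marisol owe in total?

$2,043.64

Hazelcombe Borough, 1 Jan – 10 Jan 1996: 10 days → $55,500 × 3.05% × 10/366 = $46.2500
Rosehaven Region, 11 Jan – 31 Dec 1996: 356 days → $55,500 × 3.7% × 356/366 = $1,997.3934
Total = $2,043.6434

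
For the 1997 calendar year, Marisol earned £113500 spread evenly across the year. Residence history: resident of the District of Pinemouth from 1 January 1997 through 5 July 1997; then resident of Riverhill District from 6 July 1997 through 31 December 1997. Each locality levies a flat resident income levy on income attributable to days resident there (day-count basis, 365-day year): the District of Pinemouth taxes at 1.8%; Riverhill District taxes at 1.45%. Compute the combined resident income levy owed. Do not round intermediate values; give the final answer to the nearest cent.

The District of Pinemouth, 1 January – 5 July 1997: 186 days → £113500 × 1.8% × 186/365 = £1041.0904
Riverhill District, 6 July – 31 December 1997: 179 days → £113500 × 1.45% × 179/365 = £807.0938
Total = £1848.1842

£1848.18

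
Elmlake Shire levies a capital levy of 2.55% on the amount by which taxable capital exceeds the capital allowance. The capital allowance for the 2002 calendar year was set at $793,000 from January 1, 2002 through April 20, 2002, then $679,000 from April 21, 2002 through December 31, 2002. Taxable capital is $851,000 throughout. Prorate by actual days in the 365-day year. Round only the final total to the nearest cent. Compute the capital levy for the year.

January 1 – April 20, 2002: 110 days, exemption $793,000 → ($851,000 − $793,000) × 2.55% × 110/365 = $445.7260
April 21 – December 31, 2002: 255 days, exemption $679,000 → ($851,000 − $679,000) × 2.55% × 255/365 = $3,064.1918
Total = $3,509.9178

$3,509.92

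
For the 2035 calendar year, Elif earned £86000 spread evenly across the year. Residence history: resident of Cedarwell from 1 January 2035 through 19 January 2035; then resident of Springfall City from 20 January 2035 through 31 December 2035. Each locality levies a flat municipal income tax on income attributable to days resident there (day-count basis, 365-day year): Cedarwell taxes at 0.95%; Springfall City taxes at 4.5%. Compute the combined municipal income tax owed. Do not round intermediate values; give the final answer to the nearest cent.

Cedarwell, 1 January – 19 January 2035: 19 days → £86000 × 0.95% × 19/365 = £42.5288
Springfall City, 20 January – 31 December 2035: 346 days → £86000 × 4.5% × 346/365 = £3668.5479
Total = £3711.0767

£3711.08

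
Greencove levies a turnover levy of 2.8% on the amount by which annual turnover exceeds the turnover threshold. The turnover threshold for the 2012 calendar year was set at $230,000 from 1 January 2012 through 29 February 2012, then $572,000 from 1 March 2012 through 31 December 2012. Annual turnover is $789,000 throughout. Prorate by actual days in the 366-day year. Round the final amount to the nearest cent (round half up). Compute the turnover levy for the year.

$7,645.84

1 January – 29 February 2012: 60 days, exemption $230,000 → ($789,000 − $230,000) × 2.8% × 60/366 = $2,565.9016
1 March – 31 December 2012: 306 days, exemption $572,000 → ($789,000 − $572,000) × 2.8% × 306/366 = $5,079.9344
Total = $7,645.8361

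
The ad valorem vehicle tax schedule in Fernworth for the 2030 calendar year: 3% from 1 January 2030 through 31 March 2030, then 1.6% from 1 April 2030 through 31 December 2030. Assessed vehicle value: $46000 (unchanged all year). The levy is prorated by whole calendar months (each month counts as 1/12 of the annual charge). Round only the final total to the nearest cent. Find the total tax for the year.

$897.00

1 January – 31 March 2030: 3 months at 3% → $46000 × 3% × 3/12 = $345.0000
1 April – 31 December 2030: 9 months at 1.6% → $46000 × 1.6% × 9/12 = $552.0000
Total = $897.0000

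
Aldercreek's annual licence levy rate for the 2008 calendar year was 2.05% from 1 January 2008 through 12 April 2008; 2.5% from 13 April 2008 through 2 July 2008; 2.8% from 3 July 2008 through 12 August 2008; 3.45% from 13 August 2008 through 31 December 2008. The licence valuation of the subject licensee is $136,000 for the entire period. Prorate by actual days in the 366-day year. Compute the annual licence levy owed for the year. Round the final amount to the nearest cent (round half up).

$3,771.21

1 January – 12 April 2008: 103 days at 2.05% → $136,000 × 2.05% × 103/366 = $784.6011
13 April – 2 July 2008: 81 days at 2.5% → $136,000 × 2.5% × 81/366 = $752.4590
3 July – 12 August 2008: 41 days at 2.8% → $136,000 × 2.8% × 41/366 = $426.5792
13 August – 31 December 2008: 141 days at 3.45% → $136,000 × 3.45% × 141/366 = $1,807.5738
Total = $3,771.2131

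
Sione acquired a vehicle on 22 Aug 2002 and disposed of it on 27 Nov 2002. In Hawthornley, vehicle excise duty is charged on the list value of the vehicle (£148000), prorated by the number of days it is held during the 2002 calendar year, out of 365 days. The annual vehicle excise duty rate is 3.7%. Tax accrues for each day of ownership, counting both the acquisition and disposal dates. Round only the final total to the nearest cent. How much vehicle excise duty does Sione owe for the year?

£1470.27

Days held (22 Aug – 27 Nov 2002): 98 out of 365
Tax = £148000 × 3.7% × 98/365 = £1470.2685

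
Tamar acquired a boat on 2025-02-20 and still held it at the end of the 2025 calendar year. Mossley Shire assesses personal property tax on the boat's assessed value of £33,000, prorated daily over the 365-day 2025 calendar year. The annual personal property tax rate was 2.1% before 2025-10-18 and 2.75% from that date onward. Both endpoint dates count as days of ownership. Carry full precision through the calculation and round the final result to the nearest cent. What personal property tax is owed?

2025-02-20 to 2025-10-17: 240 days at 2.1% → £33,000 × 2.1% × 240/365 = £455.6712
2025-10-18 to 2025-12-31: 75 days at 2.75% → £33,000 × 2.75% × 75/365 = £186.4726
Total = £642.1438

£642.14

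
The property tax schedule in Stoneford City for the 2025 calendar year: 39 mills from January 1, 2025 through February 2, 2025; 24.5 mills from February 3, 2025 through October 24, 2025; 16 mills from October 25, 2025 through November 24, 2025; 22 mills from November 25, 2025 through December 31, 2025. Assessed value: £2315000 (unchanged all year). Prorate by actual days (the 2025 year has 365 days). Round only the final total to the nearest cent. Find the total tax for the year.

£57494.45

January 1 – February 2, 2025: 33 days at 39 mills → £2315000 × 3.9% × 33/365 = £8162.7534
February 3 – October 24, 2025: 264 days at 24.5 mills → £2315000 × 2.45% × 264/365 = £41023.0685
October 25 – November 24, 2025: 31 days at 16 mills → £2315000 × 1.6% × 31/365 = £3145.8630
November 25 – December 31, 2025: 37 days at 22 mills → £2315000 × 2.2% × 37/365 = £5162.7671
Total = £57494.4521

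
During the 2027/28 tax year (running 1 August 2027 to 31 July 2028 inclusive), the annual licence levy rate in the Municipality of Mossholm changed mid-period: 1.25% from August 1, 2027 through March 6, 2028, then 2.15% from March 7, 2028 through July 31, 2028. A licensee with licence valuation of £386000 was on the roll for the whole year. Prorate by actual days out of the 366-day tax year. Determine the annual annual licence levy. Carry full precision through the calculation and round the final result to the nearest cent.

£6220.30

August 1, 2027 – March 6, 2028: 219 days at 1.25% → £386000 × 1.25% × 219/366 = £2887.0902
March 7 – July 31, 2028: 147 days at 2.15% → £386000 × 2.15% × 147/366 = £3333.2049
Total = £6220.2951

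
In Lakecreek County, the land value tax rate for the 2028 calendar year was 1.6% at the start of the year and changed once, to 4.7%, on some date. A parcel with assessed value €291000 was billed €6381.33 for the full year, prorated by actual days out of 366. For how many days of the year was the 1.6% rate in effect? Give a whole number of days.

296 days

Let d = days at the first rate; then 366 − d days at the second rate.
€291000 × [1.6%·d + 4.7%·(366−d)] / 366 = €6381.33
Solving gives d = 296, so the new rate took effect on 23 Oct 2028.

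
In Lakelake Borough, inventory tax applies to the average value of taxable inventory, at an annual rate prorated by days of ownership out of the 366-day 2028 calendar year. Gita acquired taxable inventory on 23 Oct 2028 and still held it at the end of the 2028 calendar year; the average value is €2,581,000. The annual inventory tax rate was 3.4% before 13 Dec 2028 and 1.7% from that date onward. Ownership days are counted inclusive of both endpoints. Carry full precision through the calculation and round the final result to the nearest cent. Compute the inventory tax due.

23 Oct – 12 Dec 2028: 51 days at 3.4% → €2,581,000 × 3.4% × 51/366 = €12,228.0164
13 Dec – 31 Dec 2028: 19 days at 1.7% → €2,581,000 × 1.7% × 19/366 = €2,277.7678
Total = €14,505.7842

€14,505.78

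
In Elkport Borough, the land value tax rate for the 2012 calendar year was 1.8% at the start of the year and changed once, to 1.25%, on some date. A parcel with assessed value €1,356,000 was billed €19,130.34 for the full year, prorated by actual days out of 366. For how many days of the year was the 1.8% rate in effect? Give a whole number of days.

Let d = days at the first rate; then 366 − d days at the second rate.
€1,356,000 × [1.8%·d + 1.25%·(366−d)] / 366 = €19,130.34
Solving gives d = 107, so the new rate took effect on 17 Apr 2012.

107 days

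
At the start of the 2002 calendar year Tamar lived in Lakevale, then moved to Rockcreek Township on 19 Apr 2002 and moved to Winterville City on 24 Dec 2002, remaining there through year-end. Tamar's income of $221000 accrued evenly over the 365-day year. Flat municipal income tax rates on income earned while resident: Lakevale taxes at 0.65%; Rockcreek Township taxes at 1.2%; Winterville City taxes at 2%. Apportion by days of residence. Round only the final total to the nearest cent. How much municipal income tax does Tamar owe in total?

Lakevale, 1 Jan – 18 Apr 2002: 108 days → $221000 × 0.65% × 108/365 = $425.0466
Rockcreek Township, 19 Apr – 23 Dec 2002: 249 days → $221000 × 1.2% × 249/365 = $1809.1726
Winterville City, 24 Dec – 31 Dec 2002: 8 days → $221000 × 2% × 8/365 = $96.8767
Total = $2331.0959

$2331.10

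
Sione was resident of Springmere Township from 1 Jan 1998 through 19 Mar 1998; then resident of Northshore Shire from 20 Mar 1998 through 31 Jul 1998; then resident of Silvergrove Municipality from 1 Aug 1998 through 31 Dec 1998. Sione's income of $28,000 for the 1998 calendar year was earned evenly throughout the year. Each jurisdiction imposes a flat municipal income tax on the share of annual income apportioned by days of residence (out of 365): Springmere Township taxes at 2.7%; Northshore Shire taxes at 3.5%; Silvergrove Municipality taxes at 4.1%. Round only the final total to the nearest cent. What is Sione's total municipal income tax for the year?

Springmere Township, 1 Jan – 19 Mar 1998: 78 days → $28,000 × 2.7% × 78/365 = $161.5562
Northshore Shire, 20 Mar – 31 Jul 1998: 134 days → $28,000 × 3.5% × 134/365 = $359.7808
Silvergrove Municipality, 1 Aug – 31 Dec 1998: 153 days → $28,000 × 4.1% × 153/365 = $481.2164
Total = $1,002.5534

$1,002.55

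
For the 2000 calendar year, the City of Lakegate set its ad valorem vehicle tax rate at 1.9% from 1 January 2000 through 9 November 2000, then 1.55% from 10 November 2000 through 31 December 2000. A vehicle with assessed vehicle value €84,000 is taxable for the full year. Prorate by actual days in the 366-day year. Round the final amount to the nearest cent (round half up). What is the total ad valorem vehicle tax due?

1 January – 9 November 2000: 314 days at 1.9% → €84,000 × 1.9% × 314/366 = €1,369.2459
10 November – 31 December 2000: 52 days at 1.55% → €84,000 × 1.55% × 52/366 = €184.9836
Total = €1,554.2295

€1,554.23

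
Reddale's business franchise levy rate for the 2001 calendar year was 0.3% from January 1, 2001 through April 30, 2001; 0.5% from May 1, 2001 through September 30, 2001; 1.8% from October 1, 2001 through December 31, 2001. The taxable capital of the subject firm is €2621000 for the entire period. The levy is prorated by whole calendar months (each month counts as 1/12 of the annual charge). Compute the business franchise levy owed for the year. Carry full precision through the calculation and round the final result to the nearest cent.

January 1 – April 30, 2001: 4 months at 0.3% → €2621000 × 0.3% × 4/12 = €2621.0000
May 1 – September 30, 2001: 5 months at 0.5% → €2621000 × 0.5% × 5/12 = €5460.4167
October 1 – December 31, 2001: 3 months at 1.8% → €2621000 × 1.8% × 3/12 = €11794.5000
Total = €19875.9167

€19875.92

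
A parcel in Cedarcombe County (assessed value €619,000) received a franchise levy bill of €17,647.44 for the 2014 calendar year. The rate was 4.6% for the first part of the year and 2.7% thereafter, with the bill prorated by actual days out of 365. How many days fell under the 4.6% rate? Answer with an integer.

Let d = days at the first rate; then 365 − d days at the second rate.
€619,000 × [4.6%·d + 2.7%·(365−d)] / 365 = €17,647.44
Solving gives d = 29, so the new rate took effect on 30 January 2014.

29 days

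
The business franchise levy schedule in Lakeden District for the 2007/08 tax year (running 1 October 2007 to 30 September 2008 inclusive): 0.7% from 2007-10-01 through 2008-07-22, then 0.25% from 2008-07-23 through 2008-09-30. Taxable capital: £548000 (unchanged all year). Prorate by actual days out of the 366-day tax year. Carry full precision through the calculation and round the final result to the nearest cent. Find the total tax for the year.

2007-10-01 to 2008-07-22: 296 days at 0.7% → £548000 × 0.7% × 296/366 = £3102.3388
2008-07-23 to 2008-09-30: 70 days at 0.25% → £548000 × 0.25% × 70/366 = £262.0219
Total = £3364.3607

£3364.36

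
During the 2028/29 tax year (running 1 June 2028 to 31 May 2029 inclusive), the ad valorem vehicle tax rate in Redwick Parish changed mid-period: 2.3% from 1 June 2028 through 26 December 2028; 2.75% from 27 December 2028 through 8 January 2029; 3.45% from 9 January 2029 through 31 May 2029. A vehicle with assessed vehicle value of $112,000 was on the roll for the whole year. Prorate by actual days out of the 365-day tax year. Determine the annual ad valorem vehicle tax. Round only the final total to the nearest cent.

1 June – 26 December 2028: 209 days at 2.3% → $112,000 × 2.3% × 209/365 = $1,475.0247
27 December 2028 – 8 January 2029: 13 days at 2.75% → $112,000 × 2.75% × 13/365 = $109.6986
9 January – 31 May 2029: 143 days at 3.45% → $112,000 × 3.45% × 143/365 = $1,513.8411
Total = $3,098.5644

$3,098.56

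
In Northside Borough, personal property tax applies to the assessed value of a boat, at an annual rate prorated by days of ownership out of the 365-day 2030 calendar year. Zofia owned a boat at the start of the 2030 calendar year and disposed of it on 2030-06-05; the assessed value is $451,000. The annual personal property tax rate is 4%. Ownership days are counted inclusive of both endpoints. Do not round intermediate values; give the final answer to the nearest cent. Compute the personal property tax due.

Days held (2030-01-01 to 2030-06-05): 156 out of 365
Tax = $451,000 × 4% × 156/365 = $7,710.2466

$7,710.25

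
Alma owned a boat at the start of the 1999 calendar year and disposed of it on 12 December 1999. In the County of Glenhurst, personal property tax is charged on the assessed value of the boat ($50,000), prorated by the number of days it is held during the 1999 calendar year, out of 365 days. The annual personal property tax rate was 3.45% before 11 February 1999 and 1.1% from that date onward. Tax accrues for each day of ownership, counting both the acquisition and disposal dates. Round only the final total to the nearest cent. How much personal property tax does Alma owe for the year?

$653.36

1 January – 10 February 1999: 41 days at 3.45% → $50,000 × 3.45% × 41/365 = $193.7671
11 February – 12 December 1999: 305 days at 1.1% → $50,000 × 1.1% × 305/365 = $459.5890
Total = $653.3562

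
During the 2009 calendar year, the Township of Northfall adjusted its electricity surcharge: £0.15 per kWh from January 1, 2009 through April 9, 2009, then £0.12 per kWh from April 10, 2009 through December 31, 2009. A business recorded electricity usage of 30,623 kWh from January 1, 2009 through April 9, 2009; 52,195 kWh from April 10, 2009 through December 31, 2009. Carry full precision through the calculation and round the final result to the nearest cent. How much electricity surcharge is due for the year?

£10856.85

January 1 – April 9, 2009: 30,623 kWh at £0.15/kWh → £4593.45
April 10 – December 31, 2009: 52,195 kWh at £0.12/kWh → £6263.40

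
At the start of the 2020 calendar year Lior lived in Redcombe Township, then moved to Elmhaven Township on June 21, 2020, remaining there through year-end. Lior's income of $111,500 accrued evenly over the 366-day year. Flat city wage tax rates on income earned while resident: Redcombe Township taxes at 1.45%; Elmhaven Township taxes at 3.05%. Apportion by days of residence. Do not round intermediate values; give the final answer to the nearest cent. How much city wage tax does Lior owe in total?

$2,562.37

Redcombe Township, January 1 – June 20, 2020: 172 days → $111,500 × 1.45% × 172/366 = $759.7842
Elmhaven Township, June 21 – December 31, 2020: 194 days → $111,500 × 3.05% × 194/366 = $1,802.5833
Total = $2,562.3675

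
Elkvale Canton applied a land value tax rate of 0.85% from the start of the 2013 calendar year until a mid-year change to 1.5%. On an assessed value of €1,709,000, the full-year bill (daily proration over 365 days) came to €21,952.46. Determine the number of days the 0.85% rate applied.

121 days

Let d = days at the first rate; then 365 − d days at the second rate.
€1,709,000 × [0.85%·d + 1.5%·(365−d)] / 365 = €21,952.46
Solving gives d = 121, so the new rate took effect on May 2, 2013.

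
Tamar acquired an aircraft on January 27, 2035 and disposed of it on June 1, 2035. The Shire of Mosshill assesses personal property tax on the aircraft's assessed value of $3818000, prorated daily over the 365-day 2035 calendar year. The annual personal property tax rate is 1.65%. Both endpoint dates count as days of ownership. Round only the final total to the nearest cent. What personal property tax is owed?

$21746.91

Days held (January 27 – June 1, 2035): 126 out of 365
Tax = $3818000 × 1.65% × 126/365 = $21746.9096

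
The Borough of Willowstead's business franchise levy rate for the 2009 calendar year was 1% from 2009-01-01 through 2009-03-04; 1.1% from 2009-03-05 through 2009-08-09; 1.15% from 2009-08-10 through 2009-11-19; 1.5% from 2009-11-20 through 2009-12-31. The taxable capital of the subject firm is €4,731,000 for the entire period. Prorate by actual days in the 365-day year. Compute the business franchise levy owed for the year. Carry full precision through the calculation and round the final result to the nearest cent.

€54,063.02

2009-01-01 to 2009-03-04: 63 days at 1% → €4,731,000 × 1% × 63/365 = €8,165.8356
2009-03-05 to 2009-08-09: 158 days at 1.1% → €4,731,000 × 1.1% × 158/365 = €22,527.3370
2009-08-10 to 2009-11-19: 102 days at 1.15% → €4,731,000 × 1.15% × 102/365 = €15,204.0082
2009-11-20 to 2009-12-31: 42 days at 1.5% → €4,731,000 × 1.5% × 42/365 = €8,165.8356
Total = €54,063.0164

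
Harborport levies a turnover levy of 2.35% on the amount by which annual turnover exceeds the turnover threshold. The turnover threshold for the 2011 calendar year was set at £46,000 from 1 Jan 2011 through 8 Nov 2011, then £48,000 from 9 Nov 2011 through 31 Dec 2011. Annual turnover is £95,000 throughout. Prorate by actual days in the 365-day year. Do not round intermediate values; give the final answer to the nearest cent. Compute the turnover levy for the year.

1 Jan – 8 Nov 2011: 312 days, exemption £46,000 → (£95,000 − £46,000) × 2.35% × 312/365 = £984.2959
9 Nov – 31 Dec 2011: 53 days, exemption £48,000 → (£95,000 − £48,000) × 2.35% × 53/365 = £160.3795
Total = £1,144.6753

£1,144.68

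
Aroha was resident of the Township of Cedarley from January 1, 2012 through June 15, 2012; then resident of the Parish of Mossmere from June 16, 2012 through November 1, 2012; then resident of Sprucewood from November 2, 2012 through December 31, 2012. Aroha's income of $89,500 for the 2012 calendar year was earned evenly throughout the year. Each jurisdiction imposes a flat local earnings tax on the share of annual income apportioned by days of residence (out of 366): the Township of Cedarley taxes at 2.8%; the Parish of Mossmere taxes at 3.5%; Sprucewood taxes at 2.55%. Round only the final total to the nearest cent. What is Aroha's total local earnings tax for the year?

The Township of Cedarley, January 1 – June 15, 2012: 167 days → $89,500 × 2.8% × 167/366 = $1,143.4481
The Parish of Mossmere, June 16 – November 1, 2012: 139 days → $89,500 × 3.5% × 139/366 = $1,189.6653
Sprucewood, November 2 – December 31, 2012: 60 days → $89,500 × 2.55% × 60/366 = $374.1393
Total = $2,707.2527

$2,707.25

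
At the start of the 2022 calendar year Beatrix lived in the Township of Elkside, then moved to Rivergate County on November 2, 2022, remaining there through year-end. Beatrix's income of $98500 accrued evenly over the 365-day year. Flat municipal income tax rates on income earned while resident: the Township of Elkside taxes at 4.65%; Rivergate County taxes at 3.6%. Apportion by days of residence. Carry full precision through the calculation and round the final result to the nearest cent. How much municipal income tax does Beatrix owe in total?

$4410.24

The Township of Elkside, January 1 – November 1, 2022: 305 days → $98500 × 4.65% × 305/365 = $3827.3322
Rivergate County, November 2 – December 31, 2022: 60 days → $98500 × 3.6% × 60/365 = $582.9041
Total = $4410.2363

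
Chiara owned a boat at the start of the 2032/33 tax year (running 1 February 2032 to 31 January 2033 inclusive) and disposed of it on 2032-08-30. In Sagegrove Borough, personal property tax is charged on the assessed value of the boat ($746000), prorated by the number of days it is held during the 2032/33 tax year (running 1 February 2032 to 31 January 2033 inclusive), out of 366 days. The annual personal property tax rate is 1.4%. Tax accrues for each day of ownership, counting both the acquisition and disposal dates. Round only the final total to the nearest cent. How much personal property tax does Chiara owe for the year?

Days held (2032-02-01 to 2032-08-30): 212 out of 366
Tax = $746000 × 1.4% × 212/366 = $6049.5301

$6049.53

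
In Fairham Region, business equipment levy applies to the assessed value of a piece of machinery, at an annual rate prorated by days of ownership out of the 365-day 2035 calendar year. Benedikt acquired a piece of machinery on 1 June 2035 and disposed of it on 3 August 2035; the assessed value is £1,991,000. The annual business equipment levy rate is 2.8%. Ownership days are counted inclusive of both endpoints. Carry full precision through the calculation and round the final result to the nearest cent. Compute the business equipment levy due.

Days held (1 June – 3 August 2035): 64 out of 365
Tax = £1,991,000 × 2.8% × 64/365 = £9,774.9918

£9,774.99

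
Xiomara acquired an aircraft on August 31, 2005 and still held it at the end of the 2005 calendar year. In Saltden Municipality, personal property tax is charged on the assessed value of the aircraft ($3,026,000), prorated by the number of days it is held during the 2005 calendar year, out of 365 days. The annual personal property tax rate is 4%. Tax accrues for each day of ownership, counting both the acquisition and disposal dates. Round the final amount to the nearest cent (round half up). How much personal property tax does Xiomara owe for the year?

Days held (August 31 – December 31, 2005): 123 out of 365
Tax = $3,026,000 × 4% × 123/365 = $40,788.8219

$40,788.82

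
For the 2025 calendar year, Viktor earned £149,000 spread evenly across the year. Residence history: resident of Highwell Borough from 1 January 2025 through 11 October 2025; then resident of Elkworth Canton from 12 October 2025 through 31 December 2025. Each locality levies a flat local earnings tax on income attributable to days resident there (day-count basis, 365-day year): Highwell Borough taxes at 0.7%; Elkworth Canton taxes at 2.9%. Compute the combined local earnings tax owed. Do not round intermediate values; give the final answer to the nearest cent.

£1,770.45

Highwell Borough, 1 January – 11 October 2025: 284 days → £149,000 × 0.7% × 284/365 = £811.5397
Elkworth Canton, 12 October – 31 December 2025: 81 days → £149,000 × 2.9% × 81/365 = £958.9068
Total = £1,770.4466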